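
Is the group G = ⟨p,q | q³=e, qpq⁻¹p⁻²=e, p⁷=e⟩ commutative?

p·q = pq but q·p = p²q, so p·q ≠ q·p and G is not abelian.

Answer: No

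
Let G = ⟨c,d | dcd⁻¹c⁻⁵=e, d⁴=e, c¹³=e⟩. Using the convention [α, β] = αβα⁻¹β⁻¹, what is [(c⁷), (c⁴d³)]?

[(c⁷), (c⁴d³)] = (c⁷)·(c⁴d³)·(c⁷)⁻¹·(c⁴d³)⁻¹.
  (c⁷) · (c⁴d³) = c¹¹d³
  (c¹¹d³) · (c⁶) = c⁷d³
  (c⁷d³) · (c⁶d) = c³

Answer: c³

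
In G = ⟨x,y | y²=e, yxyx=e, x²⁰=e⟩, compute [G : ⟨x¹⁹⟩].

First find ord(x¹⁹) by computing successive powers:
  (x¹⁹)¹ = x¹⁹, (x¹⁹)² = x¹⁸, (x¹⁹)³ = x¹⁷, (x¹⁹)⁴ = x¹⁶, (x¹⁹)⁵ = x¹⁵, (x¹⁹)⁶ = x¹⁴, (x¹⁹)⁷ = x¹³, (x¹⁹)⁸ = x¹², (x¹⁹)⁹ = x¹¹, (x¹⁹)¹⁰ = x¹⁰, (x¹⁹)¹¹ = x⁹, (x¹⁹)¹² = x⁸, (x¹⁹)¹³ = x⁷, (x¹⁹)¹⁴ = x⁶, (x¹⁹)¹⁵ = x⁵, (x¹⁹)¹⁶ = x⁴, (x¹⁹)¹⁷ = x³, (x¹⁹)¹⁸ = x², (x¹⁹)¹⁹ = x, (x¹⁹)²⁰ = e.
So |⟨x¹⁹⟩| = ord(x¹⁹) = 20. With |G| = 40, by Lagrange [G : ⟨x¹⁹⟩] = 40/20 = 2.

Answer: 2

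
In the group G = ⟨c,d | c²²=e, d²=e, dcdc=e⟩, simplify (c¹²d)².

Compute successive powers of (c¹²d), reducing at each step:
  (c¹²d)²: (c¹²d) · c¹² = d;   d · d = e

Answer: e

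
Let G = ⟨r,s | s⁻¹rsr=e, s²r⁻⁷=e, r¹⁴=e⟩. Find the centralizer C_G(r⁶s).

⟨r⁶s⟩ ⊆ C_G(r⁶s) since powers of r⁶s commute with r⁶s; so |C_G(r⁶s)| ≥ |⟨r⁶s⟩| = 4.
By orbit–stabilizer, |C_G(r⁶s)| = |G| / |conj. class of r⁶s| = 28 / 7 = 4.
The 4 elements commuting with r⁶s are {e, r⁷, r⁶s, r⁶s⁻¹}.

Answer: {e, r⁷, r⁶s, r⁶s⁻¹}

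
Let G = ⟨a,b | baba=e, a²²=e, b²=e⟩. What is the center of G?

An element z ∈ Z(G) iff z commutes with every generator.
For example a¹¹ is central: (a¹¹)·a = a¹² = a·(a¹¹); (a¹¹)·b = a¹¹b = b·(a¹¹).
Whereas a ∉ Z(G) since a·b = ab ≠ a²¹b = b·a.
Checking each of the 44 elements this way gives Z(G) = {e, a¹¹}, of order 2.

Answer: {e, a¹¹}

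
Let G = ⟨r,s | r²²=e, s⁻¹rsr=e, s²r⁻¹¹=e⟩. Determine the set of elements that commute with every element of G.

An element z ∈ Z(G) iff z commutes with every generator.
For example r¹¹ is central: (r¹¹)·r = r¹² = r·(r¹¹); (r¹¹)·s = s⁻¹ = s·(r¹¹).
Whereas r ∉ Z(G) since r·s = rs ≠ r¹⁰s⁻¹ = s·r.
Checking each of the 44 elements this way gives Z(G) = {e, r¹¹}, of order 2.

Answer: {e, r¹¹}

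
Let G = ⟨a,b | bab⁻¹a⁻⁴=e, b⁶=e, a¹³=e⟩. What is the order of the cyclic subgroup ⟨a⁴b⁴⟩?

|⟨a⁴b⁴⟩| equals the order of a⁴b⁴. Compute successive powers until reaching e:
  (a⁴b⁴)¹ = a⁴b⁴, (a⁴b⁴)² = ab², (a⁴b⁴)³ = e.
The smallest positive k with (a⁴b⁴)ᵏ = e is 3, so |⟨a⁴b⁴⟩| = 3.

Answer: 3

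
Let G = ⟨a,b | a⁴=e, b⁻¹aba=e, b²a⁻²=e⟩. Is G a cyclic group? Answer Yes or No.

Every cyclic group is abelian. But a·b = ab while b·a = ab⁻¹, so a·b ≠ b·a and G is not abelian. Hence G is not cyclic.

Answer: No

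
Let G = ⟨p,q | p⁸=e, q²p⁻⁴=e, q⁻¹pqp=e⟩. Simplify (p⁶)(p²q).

Compute (p⁶) · (p²q) by multiplying left to right and reducing via the relations at each step:
  (p⁶) · p² = e
  e · q = q

Answer: q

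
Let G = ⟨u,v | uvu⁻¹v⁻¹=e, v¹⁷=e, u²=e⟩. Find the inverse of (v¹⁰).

The order of (v¹⁰) is 17 (smallest k with (v¹⁰)ᵏ = e), so (v¹⁰)⁻¹ = (v¹⁰)¹⁶ = v⁷.
Check: (v¹⁰) · (v⁷) → (v¹⁰) · v⁷ = e, giving e as required.

Answer: v⁷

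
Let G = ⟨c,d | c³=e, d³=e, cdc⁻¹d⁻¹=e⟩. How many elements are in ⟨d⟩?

|⟨d⟩| equals the order of d. Compute successive powers until reaching e:
  d¹ = d, d² = d², d³ = e.
The smallest positive k with dᵏ = e is 3, so |⟨d⟩| = 3.

Answer: 3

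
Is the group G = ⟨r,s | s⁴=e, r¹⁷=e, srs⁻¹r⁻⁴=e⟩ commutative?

r·s = rs but s·r = r⁴s, so r·s ≠ s·r and G is not abelian.

Answer: No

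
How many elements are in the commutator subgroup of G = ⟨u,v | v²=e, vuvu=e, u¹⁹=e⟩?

G' = [G, G] is generated by all commutators. The generator-pair commutators are: [u, v] = u².
The subgroup they normally generate is {e, u, u², u³, u⁴, u⁵, u⁶, u⁷, u⁸, u⁹, u¹⁰, u¹¹, u¹², u¹³, u¹⁴, u¹⁵, u¹⁶, u¹⁷, u¹⁸}, of order 19.
Check: |G/G'| = 38/19 = 2 is the order of the abelianisation.

Answer: 19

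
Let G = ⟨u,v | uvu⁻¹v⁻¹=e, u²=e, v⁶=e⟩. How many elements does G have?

Enumerate words in the generators, reducing via the relations: the distinct elements are
  {e, u, v, uv, v², v³, v⁴, v⁵, uv², uv³, uv⁴, uv⁵}.
No further products give new elements, so |G| = 12.

Answer: 12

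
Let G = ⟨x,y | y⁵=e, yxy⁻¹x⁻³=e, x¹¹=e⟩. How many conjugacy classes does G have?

The conjugacy classes (representative and size) are:
  [e] (size 1), [x³] (size 5), [x⁶] (size 5), [x⁷y] (size 11), [x⁹y²] (size 11), [x⁷y³] (size 11), [x⁷y⁴] (size 11).
Class equation: 1 + 5 + 5 + 11 + 11 + 11 + 11 = 55 = |G|. So G has 7 conjugacy classes.

Answer: 7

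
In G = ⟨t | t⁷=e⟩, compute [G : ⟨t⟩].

First find ord(t) by computing successive powers:
  t¹ = t, t² = t², t³ = t³, t⁴ = t⁴, t⁵ = t⁵, t⁶ = t⁶, t⁷ = e.
So |⟨t⟩| = ord(t) = 7. With |G| = 7, by Lagrange [G : ⟨t⟩] = 7/7 = 1.

Answer: 1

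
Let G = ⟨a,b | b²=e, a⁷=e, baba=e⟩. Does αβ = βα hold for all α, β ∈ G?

a·b = ab but b·a = a⁶b, so a·b ≠ b·a and G is not abelian.

Answer: No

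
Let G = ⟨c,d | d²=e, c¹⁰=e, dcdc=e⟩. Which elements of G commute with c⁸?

⟨c⁸⟩ ⊆ C_G(c⁸) since powers of c⁸ commute with c⁸; so |C_G(c⁸)| ≥ |⟨c⁸⟩| = 5.
By orbit–stabilizer, |C_G(c⁸)| = |G| / |conj. class of c⁸| = 20 / 2 = 10.
The 10 elements commuting with c⁸ are {e, c, c², c³, c⁴, c⁵, c⁶, c⁷, c⁸, c⁹}.

Answer: {e, c, c², c³, c⁴, c⁵, c⁶, c⁷, c⁸, c⁹}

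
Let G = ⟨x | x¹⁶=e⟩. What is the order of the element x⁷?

Compute successive powers until reaching e:
  (x⁷)¹ = x⁷, (x⁷)² = x¹⁴, (x⁷)³ = x⁵, (x⁷)⁴ = x¹², (x⁷)⁵ = x³, (x⁷)⁶ = x¹⁰, (x⁷)⁷ = x, (x⁷)⁸ = x⁸, (x⁷)⁹ = x¹⁵, (x⁷)¹⁰ = x⁶, (x⁷)¹¹ = x¹³, (x⁷)¹² = x⁴, (x⁷)¹³ = x¹¹, (x⁷)¹⁴ = x², (x⁷)¹⁵ = x⁹, (x⁷)¹⁶ = e.
The smallest positive k with (x⁷)ᵏ = e is 16.

Answer: 16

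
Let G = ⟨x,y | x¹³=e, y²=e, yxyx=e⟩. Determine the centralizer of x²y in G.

⟨x²y⟩ ⊆ C_G(x²y) since powers of x²y commute with x²y; so |C_G(x²y)| ≥ |⟨x²y⟩| = 2.
By orbit–stabilizer, |C_G(x²y)| = |G| / |conj. class of x²y| = 26 / 13 = 2.
The 2 elements commuting with x²y are {e, x²y}.

Answer: {e, x²y}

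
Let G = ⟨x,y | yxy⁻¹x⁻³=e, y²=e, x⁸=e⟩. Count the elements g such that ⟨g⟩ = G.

⟨g⟩ = G would require ord(g) = |G| = 16, but the maximum element order in G is 8 < 16. So G is not cyclic and no single element generates it: the count is 0.

Answer: 0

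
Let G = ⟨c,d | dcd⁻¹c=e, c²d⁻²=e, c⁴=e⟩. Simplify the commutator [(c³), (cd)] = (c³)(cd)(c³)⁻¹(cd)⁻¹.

[(c³), (cd)] = (c³)·(cd)·(c³)⁻¹·(cd)⁻¹.
  (c³) · (cd) = d
  d · c = cd⁻¹
  (cd⁻¹) · (cd⁻¹) = c²

Answer: c²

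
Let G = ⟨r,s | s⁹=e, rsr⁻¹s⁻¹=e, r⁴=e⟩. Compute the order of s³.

Compute successive powers until reaching e:
  (s³)¹ = s³, (s³)² = s⁶, (s³)³ = e.
The smallest positive k with (s³)ᵏ = e is 3.

Answer: 3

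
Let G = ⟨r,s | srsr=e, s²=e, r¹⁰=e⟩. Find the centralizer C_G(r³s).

⟨r³s⟩ ⊆ C_G(r³s) since powers of r³s commute with r³s; so |C_G(r³s)| ≥ |⟨r³s⟩| = 2.
By orbit–stabilizer, |C_G(r³s)| = |G| / |conj. class of r³s| = 20 / 5 = 4.
The 4 elements commuting with r³s are {e, r⁵, r³s, r⁸s}.

Answer: {e, r⁵, r³s, r⁸s}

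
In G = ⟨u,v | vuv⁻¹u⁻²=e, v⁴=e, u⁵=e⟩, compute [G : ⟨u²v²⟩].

First find ord(u²v²) by computing successive powers:
  (u²v²)¹ = u²v², (u²v²)² = e.
So |⟨u²v²⟩| = ord(u²v²) = 2. With |G| = 20, by Lagrange [G : ⟨u²v²⟩] = 20/2 = 10.

Answer: 10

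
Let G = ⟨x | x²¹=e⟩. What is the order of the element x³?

Compute successive powers until reaching e:
  (x³)¹ = x³, (x³)² = x⁶, (x³)³ = x⁹, (x³)⁴ = x¹², (x³)⁵ = x¹⁵, (x³)⁶ = x¹⁸, (x³)⁷ = e.
The smallest positive k with (x³)ᵏ = e is 7.

Answer: 7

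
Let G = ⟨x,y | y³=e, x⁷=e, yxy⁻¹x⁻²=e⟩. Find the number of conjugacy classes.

The conjugacy classes (representative and size) are:
  [e] (size 1), [x²] (size 3), [x⁵] (size 3), [y] (size 7), [y²] (size 7).
Class equation: 1 + 3 + 3 + 7 + 7 = 21 = |G|. So G has 5 conjugacy classes.

Answer: 5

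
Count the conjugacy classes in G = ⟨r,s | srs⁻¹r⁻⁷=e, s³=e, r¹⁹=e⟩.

The conjugacy classes (representative and size) are:
  [e] (size 1), [r¹¹] (size 3), [r¹⁴] (size 3), [r⁶] (size 3), [r¹⁷] (size 3), [r¹²] (size 3), [r¹⁰] (size 3), [r²s] (size 19), [r¹⁸s²] (size 19).
Class equation: 1 + 3 + 3 + 3 + 3 + 3 + 3 + 19 + 19 = 57 = |G|. So G has 9 conjugacy classes.

Answer: 9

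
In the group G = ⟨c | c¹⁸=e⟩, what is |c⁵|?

Compute successive powers until reaching e:
  (c⁵)¹ = c⁵, (c⁵)² = c¹⁰, (c⁵)³ = c¹⁵, (c⁵)⁴ = c², (c⁵)⁵ = c⁷, (c⁵)⁶ = c¹², (c⁵)⁷ = c¹⁷, (c⁵)⁸ = c⁴, (c⁵)⁹ = c⁹, (c⁵)¹⁰ = c¹⁴, (c⁵)¹¹ = c, (c⁵)¹² = c⁶, (c⁵)¹³ = c¹¹, (c⁵)¹⁴ = c¹⁶, (c⁵)¹⁵ = c³, (c⁵)¹⁶ = c⁸, (c⁵)¹⁷ = c¹³, (c⁵)¹⁸ = e.
The smallest positive k with (c⁵)ᵏ = e is 18.

Answer: 18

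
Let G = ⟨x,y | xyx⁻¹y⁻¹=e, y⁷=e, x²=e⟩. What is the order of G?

Enumerate words in the generators, reducing via the relations: the distinct elements are
  {e, x, y, xy, y², y³, y⁴, y⁵, y⁶, xy², xy³, xy⁴, xy⁵, xy⁶}.
No further products give new elements, so |G| = 14.

Answer: 14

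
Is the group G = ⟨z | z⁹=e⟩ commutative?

G has a single generator, so G is cyclic and hence abelian.

Answer: Yes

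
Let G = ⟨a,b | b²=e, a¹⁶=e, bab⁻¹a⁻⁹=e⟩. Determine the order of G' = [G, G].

G' = [G, G] is generated by all commutators. The generator-pair commutators are: [a, b] = a⁸.
The subgroup they normally generate is {e, a⁸}, of order 2.
Check: |G/G'| = 32/2 = 16 is the order of the abelianisation.

Answer: 2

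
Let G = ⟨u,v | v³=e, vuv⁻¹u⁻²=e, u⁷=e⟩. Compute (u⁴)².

Compute successive powers of (u⁴), reducing at each step:
  (u⁴)²: (u⁴) · u⁴ = u

Answer: u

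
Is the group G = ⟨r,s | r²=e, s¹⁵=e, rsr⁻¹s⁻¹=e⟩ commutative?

Each pair of generators commutes: r·s = rs = s·r. Since the generators pairwise commute, every element of G commutes with every other, so G is abelian.

Answer: Yes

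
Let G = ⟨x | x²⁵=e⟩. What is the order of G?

G is generated by a single element, so G is cyclic. The relator gives x²⁵ = e and no smaller power is forced to be e, so the 25 powers {e, x, x², x³, x⁴, x⁵, x⁶, x⁷, x⁸, x⁹, x²², x²³, x²¹, x²⁰, x²⁴, x¹², x¹³, x¹¹, x¹⁰, x¹⁴, x¹⁵, x¹⁶, x¹⁷, x¹⁸, x¹⁹} are distinct. Hence |G| = 25.

Answer: 25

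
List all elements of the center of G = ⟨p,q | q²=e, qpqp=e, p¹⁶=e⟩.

An element z ∈ Z(G) iff z commutes with every generator.
For example p⁸ is central: (p⁸)·p = p⁹ = p·(p⁸); (p⁸)·q = p⁸q = q·(p⁸).
Whereas p ∉ Z(G) since p·q = pq ≠ p¹⁵q = q·p.
Checking each of the 32 elements this way gives Z(G) = {e, p⁸}, of order 2.

Answer: {e, p⁸}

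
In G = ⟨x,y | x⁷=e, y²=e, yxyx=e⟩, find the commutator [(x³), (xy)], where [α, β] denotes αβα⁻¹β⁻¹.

[(x³), (xy)] = (x³)·(xy)·(x³)⁻¹·(xy)⁻¹.
  (x³) · (xy) = x⁴y
  (x⁴y) · (x⁴) = y
  y · (xy) = x⁶

Answer: x⁶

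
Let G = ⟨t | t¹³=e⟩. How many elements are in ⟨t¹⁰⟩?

|⟨t¹⁰⟩| equals the order of t¹⁰. Compute successive powers until reaching e:
  (t¹⁰)¹ = t¹⁰, (t¹⁰)² = t⁷, (t¹⁰)³ = t⁴, (t¹⁰)⁴ = t, (t¹⁰)⁵ = t¹¹, (t¹⁰)⁶ = t⁸, (t¹⁰)⁷ = t⁵, (t¹⁰)⁸ = t², (t¹⁰)⁹ = t¹², (t¹⁰)¹⁰ = t⁹, (t¹⁰)¹¹ = t⁶, (t¹⁰)¹² = t³, (t¹⁰)¹³ = e.
The smallest positive k with (t¹⁰)ᵏ = e is 13, so |⟨t¹⁰⟩| = 13.

Answer: 13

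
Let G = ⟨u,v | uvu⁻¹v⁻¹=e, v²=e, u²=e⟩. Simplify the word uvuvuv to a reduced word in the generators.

Multiply left to right, reducing at each step:
  u · v = uv
  (uv) · u = v
  v · v = e
  e · u = u
  u · v = uv

Answer: uv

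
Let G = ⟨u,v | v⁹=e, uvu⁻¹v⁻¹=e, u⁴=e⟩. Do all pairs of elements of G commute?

Each pair of generators commutes: u·v = uv = v·u. Since the generators pairwise commute, every element of G commutes with every other, so G is abelian.

Answer: Yes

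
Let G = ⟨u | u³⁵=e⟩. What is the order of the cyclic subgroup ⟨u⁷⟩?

|⟨u⁷⟩| equals the order of u⁷. Compute successive powers until reaching e:
  (u⁷)¹ = u⁷, (u⁷)² = u¹⁴, (u⁷)³ = u²¹, (u⁷)⁴ = u²⁸, (u⁷)⁵ = e.
The smallest positive k with (u⁷)ᵏ = e is 5, so |⟨u⁷⟩| = 5.

Answer: 5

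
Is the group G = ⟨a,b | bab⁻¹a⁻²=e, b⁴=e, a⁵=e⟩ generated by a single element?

Every cyclic group is abelian. But a·b = ab while b·a = a²b, so a·b ≠ b·a and G is not abelian. Hence G is not cyclic.

Answer: No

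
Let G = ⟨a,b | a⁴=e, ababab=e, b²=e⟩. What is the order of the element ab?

Compute successive powers until reaching e:
  (ab)¹ = ab, (ab)² = ba³, (ab)³ = e.
The smallest positive k with (ab)ᵏ = e is 3.

Answer: 3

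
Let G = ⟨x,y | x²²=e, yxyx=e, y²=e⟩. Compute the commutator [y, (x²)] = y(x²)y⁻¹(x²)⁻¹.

[y, (x²)] = y·(x²)·y⁻¹·(x²)⁻¹.
  y · (x²) = x²⁰y
  (x²⁰y) · y = x²⁰
  (x²⁰) · (x²⁰) = x¹⁸

Answer: x¹⁸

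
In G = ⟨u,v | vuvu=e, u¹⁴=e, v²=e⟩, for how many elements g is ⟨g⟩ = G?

⟨g⟩ = G would require ord(g) = |G| = 28, but the maximum element order in G is 14 < 28. So G is not cyclic and no single element generates it: the count is 0.

Answer: 0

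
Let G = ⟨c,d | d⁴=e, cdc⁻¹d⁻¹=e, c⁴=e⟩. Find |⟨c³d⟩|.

|⟨c³d⟩| equals the order of c³d. Compute successive powers until reaching e:
  (c³d)¹ = c³d, (c³d)² = c²d², (c³d)³ = cd³, (c³d)⁴ = e.
The smallest positive k with (c³d)ᵏ = e is 4, so |⟨c³d⟩| = 4.

Answer: 4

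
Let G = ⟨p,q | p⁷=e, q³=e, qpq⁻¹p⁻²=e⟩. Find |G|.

Enumerate words in the generators, reducing via the relations: the distinct elements are
  {e, p, q, pq, p², p³, p⁴, p⁵, p⁶, q², pq², p²q, p³q, p⁴q, p⁵q, p⁶q, p²q², p³q², p⁴q², p⁵q², p⁶q²}.
No further products give new elements, so |G| = 21.

Answer: 21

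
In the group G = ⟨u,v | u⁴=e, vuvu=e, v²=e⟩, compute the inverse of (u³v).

The order of (u³v) is 2 (smallest k with (u³v)ᵏ = e), so (u³v)⁻¹ = (u³v)¹ = u³v.
Check: (u³v) · (u³v) → (u³v) · u³ = v;   v · v = e, giving e as required.

Answer: u³v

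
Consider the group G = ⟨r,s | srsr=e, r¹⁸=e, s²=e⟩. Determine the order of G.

Enumerate words in the generators, reducing via the relations: the distinct elements are
  {e, r, s, rs, r², r³, r⁴, r⁵, r⁶, r⁷, r⁸, r⁹, r²s, r³s, r¹², r¹³, r¹¹, r¹⁰, r¹⁴, r¹⁵, r¹⁶, r¹⁷, r⁴s, r⁵s, r⁶s, r⁷s, r⁸s, r⁹s, r¹²s, r¹³s, r¹¹s, r¹⁰s, r¹⁴s, r¹⁵s, r¹⁶s, r¹⁷s}.
No further products give new elements, so |G| = 36.

Answer: 36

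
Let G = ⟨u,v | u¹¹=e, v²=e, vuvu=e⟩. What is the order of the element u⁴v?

Compute successive powers until reaching e:
  (u⁴v)¹ = u⁴v, (u⁴v)² = e.
The smallest positive k with (u⁴v)ᵏ = e is 2.

Answer: 2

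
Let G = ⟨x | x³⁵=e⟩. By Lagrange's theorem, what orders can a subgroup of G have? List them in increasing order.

|G| = 35 = 5 · 7. By Lagrange's theorem the order of any subgroup divides 35; the divisors of 35 are 1, 5, 7, 35.

Answer: 1, 5, 7, 35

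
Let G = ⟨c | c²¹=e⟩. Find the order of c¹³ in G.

Compute successive powers until reaching e:
  (c¹³)¹ = c¹³, (c¹³)² = c⁵, (c¹³)³ = c¹⁸, (c¹³)⁴ = c¹⁰, (c¹³)⁵ = c², (c¹³)⁶ = c¹⁵, (c¹³)⁷ = c⁷, (c¹³)⁸ = c²⁰, (c¹³)⁹ = c¹², (c¹³)¹⁰ = c⁴, (c¹³)¹¹ = c¹⁷, (c¹³)¹² = c⁹, (c¹³)¹³ = c, (c¹³)¹⁴ = c¹⁴, (c¹³)¹⁵ = c⁶, (c¹³)¹⁶ = c¹⁹, (c¹³)¹⁷ = c¹¹, (c¹³)¹⁸ = c³, (c¹³)¹⁹ = c¹⁶, (c¹³)²⁰ = c⁸, (c¹³)²¹ = e.
The smallest positive k with (c¹³)ᵏ = e is 21.

Answer: 21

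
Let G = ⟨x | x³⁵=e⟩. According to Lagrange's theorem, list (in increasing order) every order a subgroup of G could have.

|G| = 35 = 5 · 7. By Lagrange's theorem the order of any subgroup divides 35; the divisors of 35 are 1, 5, 7, 35.

Answer: 1, 5, 7, 35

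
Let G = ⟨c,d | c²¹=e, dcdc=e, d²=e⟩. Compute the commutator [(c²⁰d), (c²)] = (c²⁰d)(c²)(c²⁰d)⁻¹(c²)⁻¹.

[(c²⁰d), (c²)] = (c²⁰d)·(c²)·(c²⁰d)⁻¹·(c²)⁻¹.
  (c²⁰d) · (c²) = c¹⁸d
  (c¹⁸d) · (c²⁰d) = c¹⁹
  (c¹⁹) · (c¹⁹) = c¹⁷

Answer: c¹⁷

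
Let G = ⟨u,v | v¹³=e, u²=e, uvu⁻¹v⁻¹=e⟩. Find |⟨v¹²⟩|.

|⟨v¹²⟩| equals the order of v¹². Compute successive powers until reaching e:
  (v¹²)¹ = v¹², (v¹²)² = v¹¹, (v¹²)³ = v¹⁰, (v¹²)⁴ = v⁹, (v¹²)⁵ = v⁸, (v¹²)⁶ = v⁷, (v¹²)⁷ = v⁶, (v¹²)⁸ = v⁵, (v¹²)⁹ = v⁴, (v¹²)¹⁰ = v³, (v¹²)¹¹ = v², (v¹²)¹² = v, (v¹²)¹³ = e.
The smallest positive k with (v¹²)ᵏ = e is 13, so |⟨v¹²⟩| = 13.

Answer: 13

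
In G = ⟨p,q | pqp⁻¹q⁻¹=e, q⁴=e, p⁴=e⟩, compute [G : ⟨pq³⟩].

First find ord(pq³) by computing successive powers:
  (pq³)¹ = pq³, (pq³)² = p²q², (pq³)³ = p³q, (pq³)⁴ = e.
So |⟨pq³⟩| = ord(pq³) = 4. With |G| = 16, by Lagrange [G : ⟨pq³⟩] = 16/4 = 4.

Answer: 4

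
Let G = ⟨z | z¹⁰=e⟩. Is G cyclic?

|G| = 10. The element z has order 10 (its powers give 10 distinct elements), so ⟨z⟩ = G and G is cyclic.

Answer: Yes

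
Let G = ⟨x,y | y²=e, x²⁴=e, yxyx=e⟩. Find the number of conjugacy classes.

The conjugacy classes (representative and size) are:
  [e] (size 1), [x²³] (size 2), [x²] (size 2), [x³] (size 2), [x²⁰] (size 2), [x¹⁹] (size 2), [x⁶] (size 2), [x⁷] (size 2), [x⁸] (size 2), [x⁹] (size 2), [x¹⁴] (size 2), [x¹¹] (size 2), [x¹²] (size 1), [x⁴y] (size 12), [x⁵y] (size 12).
Class equation: 1 + 2 + 2 + 2 + 2 + 2 + 2 + 2 + 2 + 2 + 2 + 2 + 1 + 12 + 12 = 48 = |G|. So G has 15 conjugacy classes.

Answer: 15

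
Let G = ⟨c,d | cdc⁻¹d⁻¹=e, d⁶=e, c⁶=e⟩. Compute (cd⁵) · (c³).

Compute (cd⁵) · (c³) by multiplying left to right and reducing via the relations at each step:
  (cd⁵) · c³ = c⁴d⁵

Answer: c⁴d⁵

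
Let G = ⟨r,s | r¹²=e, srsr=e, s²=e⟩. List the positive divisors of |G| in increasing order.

|G| = 24 = 2³ · 3. By Lagrange's theorem the order of any subgroup divides 24; the divisors of 24 are 1, 2, 3, 4, 6, 8, 12, 24.

Answer: 1, 2, 3, 4, 6, 8, 12, 24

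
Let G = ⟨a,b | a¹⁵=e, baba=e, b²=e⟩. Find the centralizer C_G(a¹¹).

⟨a¹¹⟩ ⊆ C_G(a¹¹) since powers of a¹¹ commute with a¹¹; so |C_G(a¹¹)| ≥ |⟨a¹¹⟩| = 15.
By orbit–stabilizer, |C_G(a¹¹)| = |G| / |conj. class of a¹¹| = 30 / 2 = 15.
The 15 elements commuting with a¹¹ are {e, a, a², a³, a⁴, a⁵, a⁶, a⁷, a⁸, a⁹, a¹⁰, a¹¹, a¹², a¹³, a¹⁴}.

Answer: {e, a, a², a³, a⁴, a⁵, a⁶, a⁷, a⁸, a⁹, a¹⁰, a¹¹, a¹², a¹³, a¹⁴}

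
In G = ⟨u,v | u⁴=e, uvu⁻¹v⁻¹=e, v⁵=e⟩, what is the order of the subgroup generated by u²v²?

|⟨u²v²⟩| equals the order of u²v². Compute successive powers until reaching e:
  (u²v²)¹ = u²v², (u²v²)² = v⁴, (u²v²)³ = u²v, (u²v²)⁴ = v³, (u²v²)⁵ = u², (u²v²)⁶ = v², (u²v²)⁷ = u²v⁴, (u²v²)⁸ = v, (u²v²)⁹ = u²v³, (u²v²)¹⁰ = e.
The smallest positive k with (u²v²)ᵏ = e is 10, so |⟨u²v²⟩| = 10.

Answer: 10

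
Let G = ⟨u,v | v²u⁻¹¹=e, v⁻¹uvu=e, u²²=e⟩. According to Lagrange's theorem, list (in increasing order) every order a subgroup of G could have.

|G| = 44 = 2² · 11. By Lagrange's theorem the order of any subgroup divides 44; the divisors of 44 are 1, 2, 4, 11, 22, 44.

Answer: 1, 2, 4, 11, 22, 44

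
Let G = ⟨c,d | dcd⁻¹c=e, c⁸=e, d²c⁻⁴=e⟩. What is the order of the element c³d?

Compute successive powers until reaching e:
  (c³d)¹ = c³d, (c³d)² = c⁴, (c³d)³ = c³d⁻¹, (c³d)⁴ = e.
The smallest positive k with (c³d)ᵏ = e is 4.

Answer: 4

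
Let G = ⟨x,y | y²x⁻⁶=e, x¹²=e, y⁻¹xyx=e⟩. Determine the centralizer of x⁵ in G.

⟨x⁵⟩ ⊆ C_G(x⁵) since powers of x⁵ commute with x⁵; so |C_G(x⁵)| ≥ |⟨x⁵⟩| = 12.
By orbit–stabilizer, |C_G(x⁵)| = |G| / |conj. class of x⁵| = 24 / 2 = 12.
The 12 elements commuting with x⁵ are {e, x, x², x³, x⁴, x⁵, x⁶, x⁷, x⁸, x⁹, x¹⁰, x¹¹}.

Answer: {e, x, x², x³, x⁴, x⁵, x⁶, x⁷, x⁸, x⁹, x¹⁰, x¹¹}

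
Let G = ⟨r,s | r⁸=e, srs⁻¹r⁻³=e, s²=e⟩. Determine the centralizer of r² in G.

⟨r²⟩ ⊆ C_G(r²) since powers of r² commute with r²; so |C_G(r²)| ≥ |⟨r²⟩| = 4.
By orbit–stabilizer, |C_G(r²)| = |G| / |conj. class of r²| = 16 / 2 = 8.
The 8 elements commuting with r² are {e, r, r², r³, r⁴, r⁵, r⁶, r⁷}.

Answer: {e, r, r², r³, r⁴, r⁵, r⁶, r⁷}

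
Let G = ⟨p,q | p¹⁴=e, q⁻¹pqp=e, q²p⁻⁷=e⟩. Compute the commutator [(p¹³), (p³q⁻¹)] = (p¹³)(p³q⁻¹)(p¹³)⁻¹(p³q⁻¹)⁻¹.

[(p¹³), (p³q⁻¹)] = (p¹³)·(p³q⁻¹)·(p¹³)⁻¹·(p³q⁻¹)⁻¹.
  (p¹³) · (p³q⁻¹) = p²q⁻¹
  (p²q⁻¹) · p = pq⁻¹
  (pq⁻¹) · (p³q) = p¹²

Answer: p¹²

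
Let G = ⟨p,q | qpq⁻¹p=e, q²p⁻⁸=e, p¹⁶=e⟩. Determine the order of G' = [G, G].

G' = [G, G] is generated by all commutators. The generator-pair commutators are: [p, q] = p².
The subgroup they normally generate is {e, p², p⁴, p⁶, p⁸, p¹⁰, p¹², p¹⁴}, of order 8.
Check: |G/G'| = 32/8 = 4 is the order of the abelianisation.

Answer: 8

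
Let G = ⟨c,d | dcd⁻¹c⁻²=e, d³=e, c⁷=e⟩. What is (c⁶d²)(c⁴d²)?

Compute (c⁶d²) · (c⁴d²) by multiplying left to right and reducing via the relations at each step:
  (c⁶d²) · c⁴ = cd²
  (cd²) · d² = cd

Answer: cd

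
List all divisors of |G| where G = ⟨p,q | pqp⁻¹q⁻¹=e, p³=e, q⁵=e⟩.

|G| = 15 = 3 · 5. By Lagrange's theorem the order of any subgroup divides 15; the divisors of 15 are 1, 3, 5, 15.

Answer: 1, 3, 5, 15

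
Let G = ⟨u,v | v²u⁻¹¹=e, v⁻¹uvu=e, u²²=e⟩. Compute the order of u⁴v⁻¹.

Compute successive powers until reaching e:
  (u⁴v⁻¹)¹ = u⁴v⁻¹, (u⁴v⁻¹)² = u¹¹, (u⁴v⁻¹)³ = u⁴v, (u⁴v⁻¹)⁴ = e.
The smallest positive k with (u⁴v⁻¹)ᵏ = e is 4.

Answer: 4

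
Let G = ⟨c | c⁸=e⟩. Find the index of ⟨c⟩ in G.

First find ord(c) by computing successive powers:
  c¹ = c, c² = c², c³ = c³, c⁴ = c⁴, c⁵ = c⁵, c⁶ = c⁶, c⁷ = c⁷, c⁸ = e.
So |⟨c⟩| = ord(c) = 8. With |G| = 8, by Lagrange [G : ⟨c⟩] = 8/8 = 1.

Answer: 1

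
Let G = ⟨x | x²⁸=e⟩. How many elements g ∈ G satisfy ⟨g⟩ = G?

G is cyclic of order 28. An element generates G iff its order is 28, and a cyclic group of order 28 has exactly φ(28) = 12 such elements.

Answer: 12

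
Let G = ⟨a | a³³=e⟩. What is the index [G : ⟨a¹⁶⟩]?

First find ord(a¹⁶) by computing successive powers:
  (a¹⁶)¹ = a¹⁶, (a¹⁶)² = a³², (a¹⁶)³ = a¹⁵, (a¹⁶)⁴ = a³¹, (a¹⁶)⁵ = a¹⁴, (a¹⁶)⁶ = a³⁰, (a¹⁶)⁷ = a¹³, (a¹⁶)⁸ = a²⁹, (a¹⁶)⁹ = a¹², (a¹⁶)¹⁰ = a²⁸, (a¹⁶)¹¹ = a¹¹, (a¹⁶)¹² = a²⁷, (a¹⁶)¹³ = a¹⁰, (a¹⁶)¹⁴ = a²⁶, (a¹⁶)¹⁵ = a⁹, (a¹⁶)¹⁶ = a²⁵, (a¹⁶)¹⁷ = a⁸, (a¹⁶)¹⁸ = a²⁴, (a¹⁶)¹⁹ = a⁷, (a¹⁶)²⁰ = a²³, (a¹⁶)²¹ = a⁶, (a¹⁶)²² = a²², (a¹⁶)²³ = a⁵, (a¹⁶)²⁴ = a²¹, (a¹⁶)²⁵ = a⁴, (a¹⁶)²⁶ = a²⁰, (a¹⁶)²⁷ = a³, (a¹⁶)²⁸ = a¹⁹, (a¹⁶)²⁹ = a², (a¹⁶)³⁰ = a¹⁸, (a¹⁶)³¹ = a, (a¹⁶)³² = a¹⁷, (a¹⁶)³³ = e.
So |⟨a¹⁶⟩| = ord(a¹⁶) = 33. With |G| = 33, by Lagrange [G : ⟨a¹⁶⟩] = 33/33 = 1.

Answer: 1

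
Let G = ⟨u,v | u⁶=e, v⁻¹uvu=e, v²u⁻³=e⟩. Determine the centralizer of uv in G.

⟨uv⟩ ⊆ C_G(uv) since powers of uv commute with uv; so |C_G(uv)| ≥ |⟨uv⟩| = 4.
By orbit–stabilizer, |C_G(uv)| = |G| / |conj. class of uv| = 12 / 3 = 4.
The 4 elements commuting with uv are {e, u³, uv, uv⁻¹}.

Answer: {e, u³, uv, uv⁻¹}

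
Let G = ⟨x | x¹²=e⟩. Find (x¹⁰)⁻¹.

The order of (x¹⁰) is 6 (smallest k with (x¹⁰)ᵏ = e), so (x¹⁰)⁻¹ = (x¹⁰)⁵ = x².
Check: (x¹⁰) · (x²) → (x¹⁰) · x² = e, giving e as required.

Answer: x²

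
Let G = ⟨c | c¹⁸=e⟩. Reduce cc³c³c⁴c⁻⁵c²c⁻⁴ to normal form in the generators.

Multiply left to right, reducing at each step:
  c · c³ = c⁴
  (c⁴) · c³ = c⁷
  (c⁷) · c⁴ = c¹¹
  (c¹¹) · c⁻⁵ = c⁶
  (c⁶) · c² = c⁸
  (c⁸) · c⁻⁴ = c⁴

Answer: c⁴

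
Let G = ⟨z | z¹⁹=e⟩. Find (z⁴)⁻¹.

The order of (z⁴) is 19 (smallest k with (z⁴)ᵏ = e), so (z⁴)⁻¹ = (z⁴)¹⁸ = z¹⁵.
Check: (z⁴) · (z¹⁵) → (z⁴) · z¹⁵ = e, giving e as required.

Answer: z¹⁵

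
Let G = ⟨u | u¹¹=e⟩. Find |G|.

G is generated by a single element, so G is cyclic. The relator gives u¹¹ = e and no smaller power is forced to be e, so the 11 powers {e, u, u², u³, u⁴, u⁵, u⁶, u⁷, u⁸, u⁹, u¹⁰} are distinct. Hence |G| = 11.

Answer: 11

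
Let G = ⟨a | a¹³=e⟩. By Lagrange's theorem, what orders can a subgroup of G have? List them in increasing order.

|G| = 13 = 13. By Lagrange's theorem the order of any subgroup divides 13; the divisors of 13 are 1, 13.

Answer: 1, 13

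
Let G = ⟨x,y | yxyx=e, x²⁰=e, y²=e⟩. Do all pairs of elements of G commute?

x·y = xy but y·x = x¹⁹y, so x·y ≠ y·x and G is not abelian.

Answer: No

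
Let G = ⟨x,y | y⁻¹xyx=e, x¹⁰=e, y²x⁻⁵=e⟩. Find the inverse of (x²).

The order of (x²) is 5 (smallest k with (x²)ᵏ = e), so (x²)⁻¹ = (x²)⁴ = x⁸.
Check: (x²) · (x⁸) → (x²) · x⁸ = e, giving e as required.

Answer: x⁸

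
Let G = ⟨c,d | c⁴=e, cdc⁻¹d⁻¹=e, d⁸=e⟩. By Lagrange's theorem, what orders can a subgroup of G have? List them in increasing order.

|G| = 32 = 2⁵. By Lagrange's theorem the order of any subgroup divides 32; the divisors of 32 are 1, 2, 4, 8, 16, 32.

Answer: 1, 2, 4, 8, 16, 32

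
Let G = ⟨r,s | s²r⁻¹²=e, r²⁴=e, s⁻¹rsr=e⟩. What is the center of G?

An element z ∈ Z(G) iff z commutes with every generator.
For example r¹² is central: (r¹²)·r = r¹³ = r·(r¹²); (r¹²)·s = s⁻¹ = s·(r¹²).
Whereas r ∉ Z(G) since r·s = rs ≠ r¹¹s⁻¹ = s·r.
Checking each of the 48 elements this way gives Z(G) = {e, r¹²}, of order 2.

Answer: {e, r¹²}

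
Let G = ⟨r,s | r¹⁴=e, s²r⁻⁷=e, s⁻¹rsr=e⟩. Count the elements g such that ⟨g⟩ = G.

⟨g⟩ = G would require ord(g) = |G| = 28, but the maximum element order in G is 14 < 28. So G is not cyclic and no single element generates it: the count is 0.

Answer: 0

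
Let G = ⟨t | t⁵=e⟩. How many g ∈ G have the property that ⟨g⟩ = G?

G is cyclic of order 5. An element generates G iff its order is 5, and a cyclic group of order 5 has exactly φ(5) = 4 such elements.

Answer: 4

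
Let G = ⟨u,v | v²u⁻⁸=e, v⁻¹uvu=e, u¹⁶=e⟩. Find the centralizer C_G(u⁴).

⟨u⁴⟩ ⊆ C_G(u⁴) since powers of u⁴ commute with u⁴; so |C_G(u⁴)| ≥ |⟨u⁴⟩| = 4.
By orbit–stabilizer, |C_G(u⁴)| = |G| / |conj. class of u⁴| = 32 / 2 = 16.
The 16 elements commuting with u⁴ are {e, u, u², u³, u⁴, u⁵, u⁶, u⁷, u⁸, u⁹, u¹⁰, u¹¹, u¹², u¹³, u¹⁴, u¹⁵}.

Answer: {e, u, u², u³, u⁴, u⁵, u⁶, u⁷, u⁸, u⁹, u¹⁰, u¹¹, u¹², u¹³, u¹⁴, u¹⁵}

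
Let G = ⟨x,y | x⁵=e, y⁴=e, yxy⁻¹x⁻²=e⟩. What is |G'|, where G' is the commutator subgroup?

G' = [G, G] is generated by all commutators. The generator-pair commutators are: [x, y] = x⁴.
The subgroup they normally generate is {e, x, x², x³, x⁴}, of order 5.
Check: |G/G'| = 20/5 = 4 is the order of the abelianisation.

Answer: 5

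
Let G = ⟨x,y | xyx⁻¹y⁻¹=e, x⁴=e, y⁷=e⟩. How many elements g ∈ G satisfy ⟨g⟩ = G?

G is cyclic of order 28. An element generates G iff its order is 28, and a cyclic group of order 28 has exactly φ(28) = 12 such elements.

Answer: 12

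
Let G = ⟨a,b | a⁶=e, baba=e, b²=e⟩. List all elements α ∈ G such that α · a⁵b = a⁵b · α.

⟨a⁵b⟩ ⊆ C_G(a⁵b) since powers of a⁵b commute with a⁵b; so |C_G(a⁵b)| ≥ |⟨a⁵b⟩| = 2.
By orbit–stabilizer, |C_G(a⁵b)| = |G| / |conj. class of a⁵b| = 12 / 3 = 4.
The 4 elements commuting with a⁵b are {e, a³, a⁵b, a²b}.

Answer: {e, a³, a⁵b, a²b}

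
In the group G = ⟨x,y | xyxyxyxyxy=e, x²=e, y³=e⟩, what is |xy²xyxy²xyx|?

Compute successive powers until reaching e:
  (xy²xyxy²xyx)¹ = xy²xyxy²xyx, (xy²xyxy²xyx)² = e.
The smallest positive k with (xy²xyxy²xyx)ᵏ = e is 2.

Answer: 2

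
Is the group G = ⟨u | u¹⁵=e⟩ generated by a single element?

|G| = 15. The element u has order 15 (its powers give 15 distinct elements), so ⟨u⟩ = G and G is cyclic.

Answer: Yes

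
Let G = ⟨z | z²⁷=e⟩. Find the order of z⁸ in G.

Compute successive powers until reaching e:
  (z⁸)¹ = z⁸, (z⁸)² = z¹⁶, (z⁸)³ = z²⁴, (z⁸)⁴ = z⁵, (z⁸)⁵ = z¹³, (z⁸)⁶ = z²¹, (z⁸)⁷ = z², (z⁸)⁸ = z¹⁰, (z⁸)⁹ = z¹⁸, (z⁸)¹⁰ = z²⁶, (z⁸)¹¹ = z⁷, (z⁸)¹² = z¹⁵, (z⁸)¹³ = z²³, (z⁸)¹⁴ = z⁴, (z⁸)¹⁵ = z¹², (z⁸)¹⁶ = z²⁰, (z⁸)¹⁷ = z, (z⁸)¹⁸ = z⁹, (z⁸)¹⁹ = z¹⁷, (z⁸)²⁰ = z²⁵, (z⁸)²¹ = z⁶, (z⁸)²² = z¹⁴, (z⁸)²³ = z²², (z⁸)²⁴ = z³, (z⁸)²⁵ = z¹¹, (z⁸)²⁶ = z¹⁹, (z⁸)²⁷ = e.
The smallest positive k with (z⁸)ᵏ = e is 27.

Answer: 27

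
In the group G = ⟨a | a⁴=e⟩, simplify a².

Compute successive powers of a, reducing at each step:
  a²: a · a = a²

Answer: a²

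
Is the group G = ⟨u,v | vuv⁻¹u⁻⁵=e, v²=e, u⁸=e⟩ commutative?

u·v = uv but v·u = u⁵v, so u·v ≠ v·u and G is not abelian.

Answer: No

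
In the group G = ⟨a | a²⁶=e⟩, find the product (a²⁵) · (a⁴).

Compute (a²⁵) · (a⁴) by multiplying left to right and reducing via the relations at each step:
  (a²⁵) · a⁴ = a³

Answer: a³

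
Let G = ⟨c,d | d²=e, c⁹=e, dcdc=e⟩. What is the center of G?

An element z ∈ Z(G) iff z commutes with every generator.
For example e is central: e·c = c = c·e; e·d = d = d·e.
Whereas c ∉ Z(G) since c·d = cd ≠ c⁸d = d·c.
Checking each of the 18 elements this way gives Z(G) = {e}, of order 1.

Answer: {e}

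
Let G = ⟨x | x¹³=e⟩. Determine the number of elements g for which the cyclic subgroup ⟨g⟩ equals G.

G is cyclic of order 13. An element generates G iff its order is 13, and a cyclic group of order 13 has exactly φ(13) = 12 such elements.

Answer: 12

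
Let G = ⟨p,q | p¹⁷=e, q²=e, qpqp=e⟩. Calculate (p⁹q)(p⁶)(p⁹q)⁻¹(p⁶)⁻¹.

[(p⁹q), (p⁶)] = (p⁹q)·(p⁶)·(p⁹q)⁻¹·(p⁶)⁻¹.
  (p⁹q) · (p⁶) = p³q
  (p³q) · (p⁹q) = p¹¹
  (p¹¹) · (p¹¹) = p⁵

Answer: p⁵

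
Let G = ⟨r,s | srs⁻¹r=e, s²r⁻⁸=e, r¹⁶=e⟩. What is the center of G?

An element z ∈ Z(G) iff z commutes with every generator.
For example r⁸ is central: (r⁸)·r = r⁹ = r·(r⁸); (r⁸)·s = s⁻¹ = s·(r⁸).
Whereas r ∉ Z(G) since r·s = rs ≠ r⁷s⁻¹ = s·r.
Checking each of the 32 elements this way gives Z(G) = {e, r⁸}, of order 2.

Answer: {e, r⁸}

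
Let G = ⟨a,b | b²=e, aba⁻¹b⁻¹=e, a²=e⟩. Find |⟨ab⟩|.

|⟨ab⟩| equals the order of ab. Compute successive powers until reaching e:
  (ab)¹ = ab, (ab)² = e.
The smallest positive k with (ab)ᵏ = e is 2, so |⟨ab⟩| = 2.

Answer: 2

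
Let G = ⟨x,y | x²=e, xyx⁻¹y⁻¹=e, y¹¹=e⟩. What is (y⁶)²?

Compute successive powers of (y⁶), reducing at each step:
  (y⁶)²: (y⁶) · y⁶ = y

Answer: y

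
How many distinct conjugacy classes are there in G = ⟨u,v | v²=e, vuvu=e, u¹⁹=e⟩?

The conjugacy classes (representative and size) are:
  [e] (size 1), [u¹⁸] (size 2), [u²] (size 2), [u¹⁶] (size 2), [u⁴] (size 2), [u¹⁴] (size 2), [u¹³] (size 2), [u¹²] (size 2), [u⁸] (size 2), [u⁹] (size 2), [v] (size 19).
Class equation: 1 + 2 + 2 + 2 + 2 + 2 + 2 + 2 + 2 + 2 + 19 = 38 = |G|. So G has 11 conjugacy classes.

Answer: 11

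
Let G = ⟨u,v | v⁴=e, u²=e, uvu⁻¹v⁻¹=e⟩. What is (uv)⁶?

Compute successive powers of (uv), reducing at each step:
  (uv)²: (uv) · u = v;   v · v = v²
  (uv)³: (v²) · u = uv²;   (uv²) · v = uv³
  (uv)⁴: (uv³) · u = v³;   (v³) · v = e
  (uv)⁵: e · u = u;   u · v = uv
  (uv)⁶: (uv) · u = v;   v · v = v²

Answer: v²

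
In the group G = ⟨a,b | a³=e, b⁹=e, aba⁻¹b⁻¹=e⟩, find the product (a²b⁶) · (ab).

Compute (a²b⁶) · (ab) by multiplying left to right and reducing via the relations at each step:
  (a²b⁶) · a = b⁶
  (b⁶) · b = b⁷

Answer: b⁷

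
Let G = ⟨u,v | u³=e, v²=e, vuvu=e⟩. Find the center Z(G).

An element z ∈ Z(G) iff z commutes with every generator.
For example e is central: e·u = u = u·e; e·v = v = v·e.
Whereas u ∉ Z(G) since u·v = uv ≠ u²v = v·u.
Checking each of the 6 elements this way gives Z(G) = {e}, of order 1.

Answer: {e}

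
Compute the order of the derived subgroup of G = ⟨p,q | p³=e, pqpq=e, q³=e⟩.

G' = [G, G] is generated by all commutators. The generator-pair commutators are: [p, q] = pq²p.
The subgroup they normally generate is {e, pq, p²q², pq²p}, of order 4.
Check: |G/G'| = 12/4 = 3 is the order of the abelianisation.

Answer: 4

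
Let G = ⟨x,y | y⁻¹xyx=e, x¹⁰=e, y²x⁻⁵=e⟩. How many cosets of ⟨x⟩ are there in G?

First find ord(x) by computing successive powers:
  x¹ = x, x² = x², x³ = x³, x⁴ = x⁴, x⁵ = x⁵, x⁶ = x⁶, x⁷ = x⁷, x⁸ = x⁸, x⁹ = x⁹, x¹⁰ = e.
So |⟨x⟩| = ord(x) = 10. With |G| = 20, by Lagrange [G : ⟨x⟩] = 20/10 = 2.

Answer: 2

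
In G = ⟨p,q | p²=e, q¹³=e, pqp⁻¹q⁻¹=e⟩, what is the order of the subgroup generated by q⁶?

|⟨q⁶⟩| equals the order of q⁶. Compute successive powers until reaching e:
  (q⁶)¹ = q⁶, (q⁶)² = q¹², (q⁶)³ = q⁵, (q⁶)⁴ = q¹¹, (q⁶)⁵ = q⁴, (q⁶)⁶ = q¹⁰, (q⁶)⁷ = q³, (q⁶)⁸ = q⁹, (q⁶)⁹ = q², (q⁶)¹⁰ = q⁸, (q⁶)¹¹ = q, (q⁶)¹² = q⁷, (q⁶)¹³ = e.
The smallest positive k with (q⁶)ᵏ = e is 13, so |⟨q⁶⟩| = 13.

Answer: 13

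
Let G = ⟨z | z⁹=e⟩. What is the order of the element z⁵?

Compute successive powers until reaching e:
  (z⁵)¹ = z⁵, (z⁵)² = z, (z⁵)³ = z⁶, (z⁵)⁴ = z², (z⁵)⁵ = z⁷, (z⁵)⁶ = z³, (z⁵)⁷ = z⁸, (z⁵)⁸ = z⁴, (z⁵)⁹ = e.
The smallest positive k with (z⁵)ᵏ = e is 9.

Answer: 9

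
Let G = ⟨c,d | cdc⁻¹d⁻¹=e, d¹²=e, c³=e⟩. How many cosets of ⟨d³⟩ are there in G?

First find ord(d³) by computing successive powers:
  (d³)¹ = d³, (d³)² = d⁶, (d³)³ = d⁹, (d³)⁴ = e.
So |⟨d³⟩| = ord(d³) = 4. With |G| = 36, by Lagrange [G : ⟨d³⟩] = 36/4 = 9.

Answer: 9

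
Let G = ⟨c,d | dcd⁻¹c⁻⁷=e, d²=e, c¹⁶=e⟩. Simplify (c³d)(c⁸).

Compute (c³d) · (c⁸) by multiplying left to right and reducing via the relations at each step:
  (c³d) · c⁸ = c¹¹d

Answer: c¹¹d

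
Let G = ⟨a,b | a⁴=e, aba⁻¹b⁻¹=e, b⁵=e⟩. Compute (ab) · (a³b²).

Compute (ab) · (a³b²) by multiplying left to right and reducing via the relations at each step:
  (ab) · a³ = b
  b · b² = b³

Answer: b³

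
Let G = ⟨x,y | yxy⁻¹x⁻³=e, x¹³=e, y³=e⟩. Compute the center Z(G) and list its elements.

An element z ∈ Z(G) iff z commutes with every generator.
For example e is central: e·x = x = x·e; e·y = y = y·e.
Whereas x ∉ Z(G) since x·y = xy ≠ x³y = y·x.
Checking each of the 39 elements this way gives Z(G) = {e}, of order 1.

Answer: {e}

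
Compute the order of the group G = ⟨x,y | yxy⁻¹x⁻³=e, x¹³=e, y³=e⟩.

Enumerate words in the generators, reducing via the relations: the distinct elements are
  {e, x, y, xy, x², x³, x⁴, x⁵, x⁶, x⁷, x⁸, x⁹, y², xy², x²y, x³y, x¹², x¹¹, x¹⁰, x⁴y, x⁵y, x⁶y, x⁷y, x⁸y, x⁹y, x²y², x³y², x¹²y, x¹¹y, x¹⁰y, x⁴y², x⁵y², x⁶y², x⁷y², x⁸y², x⁹y², x¹²y², x¹¹y², x¹⁰y²}.
No further products give new elements, so |G| = 39.

Answer: 39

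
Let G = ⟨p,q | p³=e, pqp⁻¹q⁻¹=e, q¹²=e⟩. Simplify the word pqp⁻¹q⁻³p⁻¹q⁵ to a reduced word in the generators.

Multiply left to right, reducing at each step:
  p · q = pq
  (pq) · p⁻¹ = q
  q · q⁻³ = q¹⁰
  (q¹⁰) · p⁻¹ = p²q¹⁰
  (p²q¹⁰) · q⁵ = p²q³

Answer: p²q³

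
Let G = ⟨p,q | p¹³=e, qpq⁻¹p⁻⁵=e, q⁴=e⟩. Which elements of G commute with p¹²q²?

⟨p¹²q²⟩ ⊆ C_G(p¹²q²) since powers of p¹²q² commute with p¹²q²; so |C_G(p¹²q²)| ≥ |⟨p¹²q²⟩| = 2.
By orbit–stabilizer, |C_G(p¹²q²)| = |G| / |conj. class of p¹²q²| = 52 / 13 = 4.
The 4 elements commuting with p¹²q² are {e, p²q, p¹⁰q³, p¹²q²}.

Answer: {e, p²q, p¹⁰q³, p¹²q²}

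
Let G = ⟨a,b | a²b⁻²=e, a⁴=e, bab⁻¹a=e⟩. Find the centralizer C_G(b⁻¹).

⟨b⁻¹⟩ ⊆ C_G(b⁻¹) since powers of b⁻¹ commute with b⁻¹; so |C_G(b⁻¹)| ≥ |⟨b⁻¹⟩| = 4.
By orbit–stabilizer, |C_G(b⁻¹)| = |G| / |conj. class of b⁻¹| = 8 / 2 = 4.
The 4 elements commuting with b⁻¹ are {e, a², b, b⁻¹}.

Answer: {e, a², b, b⁻¹}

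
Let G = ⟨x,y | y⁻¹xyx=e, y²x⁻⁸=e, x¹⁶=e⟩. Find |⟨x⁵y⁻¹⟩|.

|⟨x⁵y⁻¹⟩| equals the order of x⁵y⁻¹. Compute successive powers until reaching e:
  (x⁵y⁻¹)¹ = x⁵y⁻¹, (x⁵y⁻¹)² = x⁸, (x⁵y⁻¹)³ = x⁵y, (x⁵y⁻¹)⁴ = e.
The smallest positive k with (x⁵y⁻¹)ᵏ = e is 4, so |⟨x⁵y⁻¹⟩| = 4.

Answer: 4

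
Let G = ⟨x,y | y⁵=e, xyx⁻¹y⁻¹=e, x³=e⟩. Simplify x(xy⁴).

Compute x · (xy⁴) by multiplying left to right and reducing via the relations at each step:
  x · x = x²
  (x²) · y⁴ = x²y⁴

Answer: x²y⁴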